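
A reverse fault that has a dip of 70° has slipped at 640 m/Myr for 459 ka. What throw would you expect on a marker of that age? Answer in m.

276 m

dip-slip = rate × time = 640 m/Myr × 459 ka = 293.8 m
throw = dip-slip × sin(dip) = 293.8 × sin(70°) = 276 m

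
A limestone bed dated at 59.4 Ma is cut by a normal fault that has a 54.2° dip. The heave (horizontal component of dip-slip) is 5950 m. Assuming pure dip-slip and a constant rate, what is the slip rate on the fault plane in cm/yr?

0.0171 cm/yr

dip-slip = heave / cos(dip) = 5950 m / cos(54.2°) = 10170 m
rate = 10170 m / 59.4 Ma = 0.000171 m/yr = 0.0171 cm/yr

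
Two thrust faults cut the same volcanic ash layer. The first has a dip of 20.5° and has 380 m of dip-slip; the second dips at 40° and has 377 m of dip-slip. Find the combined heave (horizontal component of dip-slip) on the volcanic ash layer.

645 m

heave_A = 380 × cos(20.5°) = 355.9 m
heave_B = 377 × cos(40°) = 288.8 m
total = 355.9 + 288.8 = 645 m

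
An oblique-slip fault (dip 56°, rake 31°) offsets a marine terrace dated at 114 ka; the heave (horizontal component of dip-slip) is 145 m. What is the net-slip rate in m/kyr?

dip-slip = heave / cos(dip) = 145 / cos(56°) = 259.3 m
net slip = dip-slip / sin(rake) = 259.3 / sin(31°) = 503.5 m
rate = 503.5 m / 114 ka = 0.00442 m/yr = 4.42 m/kyr

4.42 m/kyr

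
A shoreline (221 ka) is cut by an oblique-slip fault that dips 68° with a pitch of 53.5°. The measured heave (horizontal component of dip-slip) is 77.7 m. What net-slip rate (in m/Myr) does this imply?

1170 m/Myr

dip-slip = heave / cos(dip) = 77.7 / cos(68°) = 207.4 m
net slip = dip-slip / sin(rake) = 207.4 / sin(53.5°) = 258 m
rate = 258 m / 221 ka = 0.00117 m/yr = 1170 m/Myr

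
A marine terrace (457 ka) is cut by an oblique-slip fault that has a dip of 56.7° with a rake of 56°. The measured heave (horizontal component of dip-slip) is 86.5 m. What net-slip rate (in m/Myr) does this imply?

416 m/Myr

dip-slip = heave / cos(dip) = 86.5 / cos(56.7°) = 157.6 m
net slip = dip-slip / sin(rake) = 157.6 / sin(56°) = 190 m
rate = 190 m / 457 ka = 0.000416 m/yr = 416 m/Myr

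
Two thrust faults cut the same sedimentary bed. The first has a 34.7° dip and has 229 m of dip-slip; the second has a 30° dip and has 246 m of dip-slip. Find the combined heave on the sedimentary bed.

heave_A = 229 × cos(34.7°) = 188.3 m
heave_B = 246 × cos(30°) = 213 m
total = 188.3 + 213 = 401 m

401 m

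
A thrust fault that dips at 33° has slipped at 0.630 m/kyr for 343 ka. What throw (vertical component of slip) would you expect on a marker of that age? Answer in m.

118 m

dip-slip = rate × time = 0.630 m/kyr × 343 ka = 216.1 m
throw = dip-slip × sin(dip) = 216.1 × sin(33°) = 118 m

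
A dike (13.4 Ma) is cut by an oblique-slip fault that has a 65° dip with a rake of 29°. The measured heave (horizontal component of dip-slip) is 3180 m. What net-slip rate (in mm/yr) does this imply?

dip-slip = heave / cos(dip) = 3180 / cos(65°) = 7525 m
net slip = dip-slip / sin(rake) = 7525 / sin(29°) = 15520 m
rate = 15520 m / 13.4 Ma = 0.00116 m/yr = 1.16 mm/yr

1.16 mm/yr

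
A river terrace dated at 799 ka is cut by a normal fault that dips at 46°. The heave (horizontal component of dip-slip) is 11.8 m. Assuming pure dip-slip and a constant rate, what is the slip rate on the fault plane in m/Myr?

21.3 m/Myr

dip-slip = heave / cos(dip) = 11.8 m / cos(46°) = 16.99 m
rate = 16.99 m / 799 ka = 0.0000213 m/yr = 21.3 m/Myr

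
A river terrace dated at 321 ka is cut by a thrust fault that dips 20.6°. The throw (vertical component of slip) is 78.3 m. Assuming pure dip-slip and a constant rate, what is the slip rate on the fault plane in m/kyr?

0.693 m/kyr

dip-slip = throw / sin(dip) = 78.3 m / sin(20.6°) = 222.5 m
rate = 222.5 m / 321 ka = 0.000693 m/yr = 0.693 m/kyr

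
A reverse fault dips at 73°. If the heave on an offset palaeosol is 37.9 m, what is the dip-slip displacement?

130 m

dip-slip = heave / cos(dip) = 37.9 / cos(73°) = 130 m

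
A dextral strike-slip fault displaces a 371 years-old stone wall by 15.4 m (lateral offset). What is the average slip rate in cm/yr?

4.15 cm/yr

rate = 15.4 m / 371 years = 0.0415 m/yr = 4.15 cm/yr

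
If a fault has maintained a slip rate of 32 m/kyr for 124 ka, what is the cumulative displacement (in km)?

3.97 km

slip = rate × time = 32 m/kyr × 124 ka = 3970 m = 3.97 km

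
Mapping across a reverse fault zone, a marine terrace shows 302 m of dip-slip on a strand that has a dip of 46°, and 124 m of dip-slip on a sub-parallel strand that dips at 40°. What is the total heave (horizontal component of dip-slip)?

305 m

heave_A = 302 × cos(46°) = 209.8 m
heave_B = 124 × cos(40°) = 94.99 m
total = 209.8 + 94.99 = 305 m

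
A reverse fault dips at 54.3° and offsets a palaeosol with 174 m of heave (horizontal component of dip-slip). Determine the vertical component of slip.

throw = heave × tan(dip) = 174 × tan(54.3°) = 242 m

242 m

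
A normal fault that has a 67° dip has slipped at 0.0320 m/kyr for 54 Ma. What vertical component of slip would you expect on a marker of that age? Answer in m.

1590 m

dip-slip = rate × time = 0.0320 m/kyr × 54 Ma = 1728 m
throw = dip-slip × sin(dip) = 1728 × sin(67°) = 1590 m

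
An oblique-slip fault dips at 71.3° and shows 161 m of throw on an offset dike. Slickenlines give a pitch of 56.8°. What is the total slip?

dip-slip = throw / sin(dip) = 161 / sin(71.3°) = 170 m
net slip = dip-slip / sin(rake) = 170 / sin(56.8°) = 203 m

203 m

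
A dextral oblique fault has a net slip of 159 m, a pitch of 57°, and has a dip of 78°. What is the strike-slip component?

strike-slip = net slip × cos(rake) = 159 m × cos(57°) = 86.6 m

86.6 m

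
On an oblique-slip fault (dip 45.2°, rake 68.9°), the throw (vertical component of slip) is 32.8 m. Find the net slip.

49.5 m

dip-slip = throw / sin(dip) = 32.8 / sin(45.2°) = 46.23 m
net slip = dip-slip / sin(rake) = 46.23 / sin(68.9°) = 49.5 m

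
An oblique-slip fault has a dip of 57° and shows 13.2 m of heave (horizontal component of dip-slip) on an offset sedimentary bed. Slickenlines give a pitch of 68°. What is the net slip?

dip-slip = heave / cos(dip) = 13.2 / cos(57°) = 24.24 m
net slip = dip-slip / sin(rake) = 24.24 / sin(68°) = 26.1 m

26.1 m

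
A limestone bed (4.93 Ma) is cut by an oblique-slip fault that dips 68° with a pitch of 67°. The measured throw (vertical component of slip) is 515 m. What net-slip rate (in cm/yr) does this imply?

0.0122 cm/yr

dip-slip = throw / sin(dip) = 515 / sin(68°) = 555.4 m
net slip = dip-slip / sin(rake) = 555.4 / sin(67°) = 603.4 m
rate = 603.4 m / 4.93 Ma = 0.000122 m/yr = 0.0122 cm/yr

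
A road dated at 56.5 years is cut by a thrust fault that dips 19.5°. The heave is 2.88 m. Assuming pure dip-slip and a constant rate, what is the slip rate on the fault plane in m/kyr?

54.1 m/kyr

dip-slip = heave / cos(dip) = 2.88 m / cos(19.5°) = 3.055 m
rate = 3.055 m / 56.5 years = 0.0541 m/yr = 54.1 m/kyr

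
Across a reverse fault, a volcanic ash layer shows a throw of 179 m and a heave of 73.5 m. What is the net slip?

194 m

net slip = √(throw² + heave²) = √(179² + 73.5²) = 194 m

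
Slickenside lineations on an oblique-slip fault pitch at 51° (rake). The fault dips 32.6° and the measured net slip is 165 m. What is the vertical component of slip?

dip-slip = net slip × sin(rake) = 165 m × sin(51°) = 128.2 m
throw = dip-slip × sin(dip) = 128.2 × sin(32.6°) = 69.1 m

69.1 m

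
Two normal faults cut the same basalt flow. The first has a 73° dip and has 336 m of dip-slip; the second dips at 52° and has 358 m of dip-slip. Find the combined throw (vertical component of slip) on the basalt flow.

throw_A = 336 × sin(73°) = 321.3 m
throw_B = 358 × sin(52°) = 282.1 m
total = 321.3 + 282.1 = 603 m

603 m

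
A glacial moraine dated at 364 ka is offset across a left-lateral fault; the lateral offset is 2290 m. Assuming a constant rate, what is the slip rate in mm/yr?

6.29 mm/yr

rate = 2290 m / 364 ka = 0.00629 m/yr = 6.29 mm/yr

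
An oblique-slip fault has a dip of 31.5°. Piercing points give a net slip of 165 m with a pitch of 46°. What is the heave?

dip-slip = net slip × sin(rake) = 165 m × sin(46°) = 118.7 m
heave = dip-slip × cos(dip) = 118.7 × cos(31.5°) = 101 m

101 m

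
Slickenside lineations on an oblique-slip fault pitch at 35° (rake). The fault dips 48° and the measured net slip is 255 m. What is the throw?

dip-slip = net slip × sin(rake) = 255 m × sin(35°) = 146.3 m
throw = dip-slip × sin(dip) = 146.3 × sin(48°) = 109 m

109 m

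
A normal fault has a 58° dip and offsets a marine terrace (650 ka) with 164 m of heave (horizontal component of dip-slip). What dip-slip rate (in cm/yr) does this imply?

dip-slip = heave / cos(dip) = 164 m / cos(58°) = 309.5 m
rate = 309.5 m / 650 ka = 0.000476 m/yr = 0.0476 cm/yr

0.0476 cm/yr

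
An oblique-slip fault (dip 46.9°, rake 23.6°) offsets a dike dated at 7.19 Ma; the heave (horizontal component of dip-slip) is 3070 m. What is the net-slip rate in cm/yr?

0.156 cm/yr

dip-slip = heave / cos(dip) = 3070 / cos(46.9°) = 4493 m
net slip = dip-slip / sin(rake) = 4493 / sin(23.6°) = 11220 m
rate = 11220 m / 7.19 Ma = 0.00156 m/yr = 0.156 cm/yr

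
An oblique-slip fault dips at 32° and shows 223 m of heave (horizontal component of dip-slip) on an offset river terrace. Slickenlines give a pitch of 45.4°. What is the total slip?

369 m

dip-slip = heave / cos(dip) = 223 / cos(32°) = 263 m
net slip = dip-slip / sin(rake) = 263 / sin(45.4°) = 369 m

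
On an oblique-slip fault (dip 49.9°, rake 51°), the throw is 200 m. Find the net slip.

336 m

dip-slip = throw / sin(dip) = 200 / sin(49.9°) = 261.5 m
net slip = dip-slip / sin(rake) = 261.5 / sin(51°) = 336 m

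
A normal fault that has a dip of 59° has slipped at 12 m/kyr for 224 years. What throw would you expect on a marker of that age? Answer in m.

dip-slip = rate × time = 12 m/kyr × 224 years = 2.688 m
throw = dip-slip × sin(dip) = 2.688 × sin(59°) = 2.30 m

2.30 m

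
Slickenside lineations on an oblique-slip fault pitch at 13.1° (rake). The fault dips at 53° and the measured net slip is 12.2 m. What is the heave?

1.66 m

dip-slip = net slip × sin(rake) = 12.2 m × sin(13.1°) = 2.765 m
heave = dip-slip × cos(dip) = 2.765 × cos(53°) = 1.66 m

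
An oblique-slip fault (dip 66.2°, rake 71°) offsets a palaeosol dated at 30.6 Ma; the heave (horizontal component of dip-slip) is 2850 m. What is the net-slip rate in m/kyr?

0.244 m/kyr

dip-slip = heave / cos(dip) = 2850 / cos(66.2°) = 7062 m
net slip = dip-slip / sin(rake) = 7062 / sin(71°) = 7469 m
rate = 7469 m / 30.6 Ma = 0.000244 m/yr = 0.244 m/kyr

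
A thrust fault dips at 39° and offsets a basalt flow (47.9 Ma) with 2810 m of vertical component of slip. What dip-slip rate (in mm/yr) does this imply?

dip-slip = throw / sin(dip) = 2810 m / sin(39°) = 4465 m
rate = 4465 m / 47.9 Ma = 0.0000932 m/yr = 0.0932 mm/yr

0.0932 mm/yr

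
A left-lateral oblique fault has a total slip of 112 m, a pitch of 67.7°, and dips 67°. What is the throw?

dip-slip = net slip × sin(rake) = 112 m × sin(67.7°) = 103.6 m
throw = dip-slip × sin(dip) = 103.6 × sin(67°) = 95.4 m

95.4 m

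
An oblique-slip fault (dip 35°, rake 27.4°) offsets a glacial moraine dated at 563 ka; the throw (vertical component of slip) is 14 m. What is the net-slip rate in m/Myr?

94.2 m/Myr

dip-slip = throw / sin(dip) = 14 / sin(35°) = 24.41 m
net slip = dip-slip / sin(rake) = 24.41 / sin(27.4°) = 53.04 m
rate = 53.04 m / 563 ka = 0.0000942 m/yr = 94.2 m/Myr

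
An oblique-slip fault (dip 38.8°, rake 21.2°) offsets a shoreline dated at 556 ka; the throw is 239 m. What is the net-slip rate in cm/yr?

dip-slip = throw / sin(dip) = 239 / sin(38.8°) = 381.4 m
net slip = dip-slip / sin(rake) = 381.4 / sin(21.2°) = 1055 m
rate = 1055 m / 556 ka = 0.00190 m/yr = 0.190 cm/yr

0.190 cm/yr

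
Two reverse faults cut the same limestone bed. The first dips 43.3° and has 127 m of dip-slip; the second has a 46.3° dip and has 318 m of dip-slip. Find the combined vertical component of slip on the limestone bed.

317 m

throw_A = 127 × sin(43.3°) = 87.10 m
throw_B = 318 × sin(46.3°) = 229.9 m
total = 87.10 + 229.9 = 317 m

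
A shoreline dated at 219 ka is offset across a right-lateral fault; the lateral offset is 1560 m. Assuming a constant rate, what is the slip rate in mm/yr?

rate = 1560 m / 219 ka = 0.00712 m/yr = 7.12 mm/yr

7.12 mm/yr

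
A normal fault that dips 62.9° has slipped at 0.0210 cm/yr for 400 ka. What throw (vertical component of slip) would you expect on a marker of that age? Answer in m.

dip-slip = rate × time = 0.0210 cm/yr × 400 ka = 84 m
throw = dip-slip × sin(dip) = 84 × sin(62.9°) = 74.8 m

74.8 m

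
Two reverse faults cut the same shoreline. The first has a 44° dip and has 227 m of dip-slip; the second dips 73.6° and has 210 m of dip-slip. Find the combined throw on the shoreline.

359 m

throw_A = 227 × sin(44°) = 157.7 m
throw_B = 210 × sin(73.6°) = 201.5 m
total = 157.7 + 201.5 = 359 m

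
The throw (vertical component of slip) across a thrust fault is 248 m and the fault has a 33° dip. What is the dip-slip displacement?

dip-slip = throw / sin(dip) = 248 / sin(33°) = 455 m

455 m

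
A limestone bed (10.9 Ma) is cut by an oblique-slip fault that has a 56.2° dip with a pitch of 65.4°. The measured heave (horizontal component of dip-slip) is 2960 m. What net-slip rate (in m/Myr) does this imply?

537 m/Myr

dip-slip = heave / cos(dip) = 2960 / cos(56.2°) = 5321 m
net slip = dip-slip / sin(rake) = 5321 / sin(65.4°) = 5852 m
rate = 5852 m / 10.9 Ma = 0.000537 m/yr = 537 m/Myr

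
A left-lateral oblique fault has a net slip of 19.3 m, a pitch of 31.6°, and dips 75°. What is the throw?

9.77 m

dip-slip = net slip × sin(rake) = 19.3 m × sin(31.6°) = 10.11 m
throw = dip-slip × sin(dip) = 10.11 × sin(75°) = 9.77 m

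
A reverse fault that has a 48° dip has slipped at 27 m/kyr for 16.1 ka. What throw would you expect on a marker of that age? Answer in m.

323 m

dip-slip = rate × time = 27 m/kyr × 16.1 ka = 434.7 m
throw = dip-slip × sin(dip) = 434.7 × sin(48°) = 323 m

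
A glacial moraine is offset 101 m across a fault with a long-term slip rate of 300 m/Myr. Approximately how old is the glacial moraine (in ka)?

337 ka

age = offset / rate = 101 m / (300 m/Myr) = 337000 yr = 337 ka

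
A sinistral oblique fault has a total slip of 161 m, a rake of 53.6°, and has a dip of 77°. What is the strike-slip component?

95.5 m

strike-slip = net slip × cos(rake) = 161 m × cos(53.6°) = 95.5 m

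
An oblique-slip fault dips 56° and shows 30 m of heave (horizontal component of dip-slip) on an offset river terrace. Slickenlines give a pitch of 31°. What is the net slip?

104 m

dip-slip = heave / cos(dip) = 30 / cos(56°) = 53.65 m
net slip = dip-slip / sin(rake) = 53.65 / sin(31°) = 104 m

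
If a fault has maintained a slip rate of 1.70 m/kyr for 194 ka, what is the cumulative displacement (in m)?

slip = rate × time = 1.70 m/kyr × 194 ka = 330 m

330 m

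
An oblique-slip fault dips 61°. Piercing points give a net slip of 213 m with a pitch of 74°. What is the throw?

dip-slip = net slip × sin(rake) = 213 m × sin(74°) = 204.7 m
throw = dip-slip × sin(dip) = 204.7 × sin(61°) = 179 m

179 m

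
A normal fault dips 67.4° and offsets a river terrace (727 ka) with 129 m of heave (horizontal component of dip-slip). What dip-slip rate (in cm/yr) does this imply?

0.0462 cm/yr

dip-slip = heave / cos(dip) = 129 m / cos(67.4°) = 335.7 m
rate = 335.7 m / 727 ka = 0.000462 m/yr = 0.0462 cm/yr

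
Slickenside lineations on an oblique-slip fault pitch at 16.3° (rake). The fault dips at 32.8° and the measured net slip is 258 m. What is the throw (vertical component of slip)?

39.2 m

dip-slip = net slip × sin(rake) = 258 m × sin(16.3°) = 72.41 m
throw = dip-slip × sin(dip) = 72.41 × sin(32.8°) = 39.2 m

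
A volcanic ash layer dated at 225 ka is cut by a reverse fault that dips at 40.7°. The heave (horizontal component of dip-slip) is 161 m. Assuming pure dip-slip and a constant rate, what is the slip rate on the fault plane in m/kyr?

dip-slip = heave / cos(dip) = 161 m / cos(40.7°) = 212.4 m
rate = 212.4 m / 225 ka = 0.000944 m/yr = 0.944 m/kyr

0.944 m/kyr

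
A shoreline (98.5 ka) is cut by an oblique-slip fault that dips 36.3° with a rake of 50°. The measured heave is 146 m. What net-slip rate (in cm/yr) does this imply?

0.240 cm/yr

dip-slip = heave / cos(dip) = 146 / cos(36.3°) = 181.2 m
net slip = dip-slip / sin(rake) = 181.2 / sin(50°) = 236.5 m
rate = 236.5 m / 98.5 ka = 0.00240 m/yr = 0.240 cm/yr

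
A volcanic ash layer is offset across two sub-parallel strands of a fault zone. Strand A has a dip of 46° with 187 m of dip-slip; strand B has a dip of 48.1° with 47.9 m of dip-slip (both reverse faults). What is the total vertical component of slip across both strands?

170 m

throw_A = 187 × sin(46°) = 134.5 m
throw_B = 47.9 × sin(48.1°) = 35.65 m
total = 134.5 + 35.65 = 170 m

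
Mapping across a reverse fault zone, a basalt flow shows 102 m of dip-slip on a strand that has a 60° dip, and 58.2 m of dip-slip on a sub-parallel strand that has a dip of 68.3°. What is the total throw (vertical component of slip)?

throw_A = 102 × sin(60°) = 88.33 m
throw_B = 58.2 × sin(68.3°) = 54.08 m
total = 88.33 + 54.08 = 142 m

142 m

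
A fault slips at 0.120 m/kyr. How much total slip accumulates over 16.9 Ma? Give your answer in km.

slip = rate × time = 0.120 m/kyr × 16.9 Ma = 2030 m = 2.03 km

2.03 km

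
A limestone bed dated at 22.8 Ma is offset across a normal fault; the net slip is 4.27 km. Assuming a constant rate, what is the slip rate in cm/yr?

0.0187 cm/yr

rate = 4.27 km / 22.8 Ma = 0.000187 m/yr = 0.0187 cm/yr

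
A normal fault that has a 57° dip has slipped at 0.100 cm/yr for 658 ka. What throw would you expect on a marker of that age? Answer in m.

552 m

dip-slip = rate × time = 0.100 cm/yr × 658 ka = 658 m
throw = dip-slip × sin(dip) = 658 × sin(57°) = 552 m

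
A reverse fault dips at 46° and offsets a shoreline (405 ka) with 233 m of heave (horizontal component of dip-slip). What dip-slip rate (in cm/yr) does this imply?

0.0828 cm/yr

dip-slip = heave / cos(dip) = 233 m / cos(46°) = 335.4 m
rate = 335.4 m / 405 ka = 0.000828 m/yr = 0.0828 cm/yr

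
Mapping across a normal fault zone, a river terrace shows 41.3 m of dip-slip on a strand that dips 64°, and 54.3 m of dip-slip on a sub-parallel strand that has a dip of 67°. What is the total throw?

throw_A = 41.3 × sin(64°) = 37.12 m
throw_B = 54.3 × sin(67°) = 49.98 m
total = 37.12 + 49.98 = 87.1 m

87.1 m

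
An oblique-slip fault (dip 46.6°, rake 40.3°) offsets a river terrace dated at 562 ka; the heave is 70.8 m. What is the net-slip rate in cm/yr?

dip-slip = heave / cos(dip) = 70.8 / cos(46.6°) = 103 m
net slip = dip-slip / sin(rake) = 103 / sin(40.3°) = 159.3 m
rate = 159.3 m / 562 ka = 0.000283 m/yr = 0.0283 cm/yr

0.0283 cm/yr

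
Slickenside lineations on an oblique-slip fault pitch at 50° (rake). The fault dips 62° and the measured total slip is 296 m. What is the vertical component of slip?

200 m

dip-slip = net slip × sin(rake) = 296 m × sin(50°) = 226.7 m
throw = dip-slip × sin(dip) = 226.7 × sin(62°) = 200 m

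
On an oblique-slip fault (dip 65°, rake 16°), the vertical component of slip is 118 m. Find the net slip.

dip-slip = throw / sin(dip) = 118 / sin(65°) = 130.2 m
net slip = dip-slip / sin(rake) = 130.2 / sin(16°) = 472 m

472 m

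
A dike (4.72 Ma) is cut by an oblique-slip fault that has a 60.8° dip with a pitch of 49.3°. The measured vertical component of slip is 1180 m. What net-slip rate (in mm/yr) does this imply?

0.378 mm/yr

dip-slip = throw / sin(dip) = 1180 / sin(60.8°) = 1352 m
net slip = dip-slip / sin(rake) = 1352 / sin(49.3°) = 1783 m
rate = 1783 m / 4.72 Ma = 0.000378 m/yr = 0.378 mm/yr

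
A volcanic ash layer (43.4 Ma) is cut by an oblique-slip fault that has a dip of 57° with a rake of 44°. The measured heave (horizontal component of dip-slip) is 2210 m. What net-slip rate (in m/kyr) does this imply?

dip-slip = heave / cos(dip) = 2210 / cos(57°) = 4058 m
net slip = dip-slip / sin(rake) = 4058 / sin(44°) = 5841 m
rate = 5841 m / 43.4 Ma = 0.000135 m/yr = 0.135 m/kyr

0.135 m/kyr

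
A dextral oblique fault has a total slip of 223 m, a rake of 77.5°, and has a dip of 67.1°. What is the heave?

84.7 m

dip-slip = net slip × sin(rake) = 223 m × sin(77.5°) = 217.7 m
heave = dip-slip × cos(dip) = 217.7 × cos(67.1°) = 84.7 m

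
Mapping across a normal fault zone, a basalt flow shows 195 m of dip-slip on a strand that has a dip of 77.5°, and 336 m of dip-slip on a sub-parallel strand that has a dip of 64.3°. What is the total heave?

heave_A = 195 × cos(77.5°) = 42.21 m
heave_B = 336 × cos(64.3°) = 145.7 m
total = 42.21 + 145.7 = 188 m

188 m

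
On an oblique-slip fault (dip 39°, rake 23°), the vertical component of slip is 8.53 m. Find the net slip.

dip-slip = throw / sin(dip) = 8.53 / sin(39°) = 13.55 m
net slip = dip-slip / sin(rake) = 13.55 / sin(23°) = 34.7 m

34.7 m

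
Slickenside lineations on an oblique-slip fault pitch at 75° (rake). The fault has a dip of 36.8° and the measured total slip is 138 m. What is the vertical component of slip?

79.8 m

dip-slip = net slip × sin(rake) = 138 m × sin(75°) = 133.3 m
throw = dip-slip × sin(dip) = 133.3 × sin(36.8°) = 79.8 m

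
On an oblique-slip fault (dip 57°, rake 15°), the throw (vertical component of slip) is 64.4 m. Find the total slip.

297 m

dip-slip = throw / sin(dip) = 64.4 / sin(57°) = 76.79 m
net slip = dip-slip / sin(rake) = 76.79 / sin(15°) = 297 m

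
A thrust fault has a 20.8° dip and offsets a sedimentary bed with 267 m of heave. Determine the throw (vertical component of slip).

throw = heave × tan(dip) = 267 × tan(20.8°) = 101 m

101 m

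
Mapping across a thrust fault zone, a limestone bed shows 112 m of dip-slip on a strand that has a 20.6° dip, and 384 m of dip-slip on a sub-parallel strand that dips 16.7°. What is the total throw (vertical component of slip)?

throw_A = 112 × sin(20.6°) = 39.41 m
throw_B = 384 × sin(16.7°) = 110.3 m
total = 39.41 + 110.3 = 150 m

150 m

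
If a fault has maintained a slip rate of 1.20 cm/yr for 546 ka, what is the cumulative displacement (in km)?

slip = rate × time = 1.20 cm/yr × 546 ka = 6550 m = 6.55 km

6.55 km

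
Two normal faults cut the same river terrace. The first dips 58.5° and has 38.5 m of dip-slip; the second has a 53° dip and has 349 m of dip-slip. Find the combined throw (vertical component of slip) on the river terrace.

throw_A = 38.5 × sin(58.5°) = 32.83 m
throw_B = 349 × sin(53°) = 278.7 m
total = 32.83 + 278.7 = 312 m

312 m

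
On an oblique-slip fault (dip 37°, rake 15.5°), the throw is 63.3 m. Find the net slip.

dip-slip = throw / sin(dip) = 63.3 / sin(37°) = 105.2 m
net slip = dip-slip / sin(rake) = 105.2 / sin(15.5°) = 394 m

394 m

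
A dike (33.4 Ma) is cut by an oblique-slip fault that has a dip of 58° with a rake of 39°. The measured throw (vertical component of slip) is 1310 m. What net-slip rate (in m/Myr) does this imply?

73.5 m/Myr

dip-slip = throw / sin(dip) = 1310 / sin(58°) = 1545 m
net slip = dip-slip / sin(rake) = 1545 / sin(39°) = 2455 m
rate = 2455 m / 33.4 Ma = 0.0000735 m/yr = 73.5 m/Myr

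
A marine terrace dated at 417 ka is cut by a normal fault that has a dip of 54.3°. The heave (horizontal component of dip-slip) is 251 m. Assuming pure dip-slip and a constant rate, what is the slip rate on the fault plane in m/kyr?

1.03 m/kyr

dip-slip = heave / cos(dip) = 251 m / cos(54.3°) = 430.1 m
rate = 430.1 m / 417 ka = 0.00103 m/yr = 1.03 m/kyr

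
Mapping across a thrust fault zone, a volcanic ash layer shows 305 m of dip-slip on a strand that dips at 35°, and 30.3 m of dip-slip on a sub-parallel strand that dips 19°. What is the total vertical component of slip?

185 m

throw_A = 305 × sin(35°) = 174.9 m
throw_B = 30.3 × sin(19°) = 9.865 m
total = 174.9 + 9.865 = 185 m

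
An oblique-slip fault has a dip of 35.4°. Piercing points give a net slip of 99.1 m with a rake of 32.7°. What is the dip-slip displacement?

53.5 m

dip-slip = net slip × sin(rake) = 99.1 m × sin(32.7°) = 53.5 m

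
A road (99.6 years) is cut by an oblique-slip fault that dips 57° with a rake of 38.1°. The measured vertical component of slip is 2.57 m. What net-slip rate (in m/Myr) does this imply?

49900 m/Myr

dip-slip = throw / sin(dip) = 2.57 / sin(57°) = 3.064 m
net slip = dip-slip / sin(rake) = 3.064 / sin(38.1°) = 4.966 m
rate = 4.966 m / 99.6 years = 0.0499 m/yr = 49900 m/Myr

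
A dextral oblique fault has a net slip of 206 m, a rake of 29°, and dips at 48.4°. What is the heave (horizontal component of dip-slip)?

66.3 m

dip-slip = net slip × sin(rake) = 206 m × sin(29°) = 99.87 m
heave = dip-slip × cos(dip) = 99.87 × cos(48.4°) = 66.3 m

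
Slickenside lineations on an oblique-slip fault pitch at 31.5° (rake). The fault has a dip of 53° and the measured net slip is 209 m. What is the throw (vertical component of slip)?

dip-slip = net slip × sin(rake) = 209 m × sin(31.5°) = 109.2 m
throw = dip-slip × sin(dip) = 109.2 × sin(53°) = 87.2 m

87.2 m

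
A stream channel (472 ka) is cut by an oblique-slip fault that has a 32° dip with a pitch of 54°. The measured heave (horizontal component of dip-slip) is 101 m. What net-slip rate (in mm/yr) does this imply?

0.312 mm/yr

dip-slip = heave / cos(dip) = 101 / cos(32°) = 119.1 m
net slip = dip-slip / sin(rake) = 119.1 / sin(54°) = 147.2 m
rate = 147.2 m / 472 ka = 0.000312 m/yr = 0.312 mm/yr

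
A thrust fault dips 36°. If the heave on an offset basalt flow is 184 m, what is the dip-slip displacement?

227 m

dip-slip = heave / cos(dip) = 184 / cos(36°) = 227 m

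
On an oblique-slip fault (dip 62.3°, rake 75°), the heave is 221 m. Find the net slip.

dip-slip = heave / cos(dip) = 221 / cos(62.3°) = 475.4 m
net slip = dip-slip / sin(rake) = 475.4 / sin(75°) = 492 m

492 m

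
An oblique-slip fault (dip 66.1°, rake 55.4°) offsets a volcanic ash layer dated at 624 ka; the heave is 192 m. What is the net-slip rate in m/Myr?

dip-slip = heave / cos(dip) = 192 / cos(66.1°) = 473.9 m
net slip = dip-slip / sin(rake) = 473.9 / sin(55.4°) = 575.7 m
rate = 575.7 m / 624 ka = 0.000923 m/yr = 923 m/Myr

923 m/Myr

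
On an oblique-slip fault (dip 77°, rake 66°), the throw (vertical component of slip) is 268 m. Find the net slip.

dip-slip = throw / sin(dip) = 268 / sin(77°) = 275 m
net slip = dip-slip / sin(rake) = 275 / sin(66°) = 301 m

301 m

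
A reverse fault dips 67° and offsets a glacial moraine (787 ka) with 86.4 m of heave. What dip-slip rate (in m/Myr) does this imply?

dip-slip = heave / cos(dip) = 86.4 m / cos(67°) = 221.1 m
rate = 221.1 m / 787 ka = 0.000281 m/yr = 281 m/Myr

281 m/Myr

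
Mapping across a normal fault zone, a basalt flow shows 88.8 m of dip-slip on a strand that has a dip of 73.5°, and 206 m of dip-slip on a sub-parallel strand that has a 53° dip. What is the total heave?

149 m

heave_A = 88.8 × cos(73.5°) = 25.22 m
heave_B = 206 × cos(53°) = 124 m
total = 25.22 + 124 = 149 m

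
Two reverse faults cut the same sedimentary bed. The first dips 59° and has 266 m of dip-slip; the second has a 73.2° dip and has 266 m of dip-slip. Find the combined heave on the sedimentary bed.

214 m

heave_A = 266 × cos(59°) = 137 m
heave_B = 266 × cos(73.2°) = 76.88 m
total = 137 + 76.88 = 214 m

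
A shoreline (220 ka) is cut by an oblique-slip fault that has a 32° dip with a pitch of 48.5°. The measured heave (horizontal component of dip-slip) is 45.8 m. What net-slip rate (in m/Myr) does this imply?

dip-slip = heave / cos(dip) = 45.8 / cos(32°) = 54.01 m
net slip = dip-slip / sin(rake) = 54.01 / sin(48.5°) = 72.11 m
rate = 72.11 m / 220 ka = 0.000328 m/yr = 328 m/Myr

328 m/Myr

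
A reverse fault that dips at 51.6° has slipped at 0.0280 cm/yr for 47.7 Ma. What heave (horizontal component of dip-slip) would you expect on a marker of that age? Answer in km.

dip-slip = rate × time = 0.0280 cm/yr × 47.7 Ma = 13360 m
heave = dip-slip × cos(dip) = 13360 × cos(51.6°) = 8300 m = 8.30 km

8.30 km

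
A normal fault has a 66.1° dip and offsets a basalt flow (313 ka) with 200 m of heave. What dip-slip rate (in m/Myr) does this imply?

1580 m/Myr

dip-slip = heave / cos(dip) = 200 m / cos(66.1°) = 493.7 m
rate = 493.7 m / 313 ka = 0.00158 m/yr = 1580 m/Myr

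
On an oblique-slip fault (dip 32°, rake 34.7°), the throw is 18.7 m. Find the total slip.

dip-slip = throw / sin(dip) = 18.7 / sin(32°) = 35.29 m
net slip = dip-slip / sin(rake) = 35.29 / sin(34.7°) = 62 m

62 m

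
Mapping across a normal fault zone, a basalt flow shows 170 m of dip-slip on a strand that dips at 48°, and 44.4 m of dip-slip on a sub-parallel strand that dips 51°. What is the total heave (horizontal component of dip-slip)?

heave_A = 170 × cos(48°) = 113.8 m
heave_B = 44.4 × cos(51°) = 27.94 m
total = 113.8 + 27.94 = 142 m

142 m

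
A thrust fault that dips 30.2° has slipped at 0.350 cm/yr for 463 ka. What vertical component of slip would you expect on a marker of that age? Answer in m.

815 m

dip-slip = rate × time = 0.350 cm/yr × 463 ka = 1620 m
throw = dip-slip × sin(dip) = 1620 × sin(30.2°) = 815 m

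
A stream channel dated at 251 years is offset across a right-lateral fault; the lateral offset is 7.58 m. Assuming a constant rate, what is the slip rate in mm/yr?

30.2 mm/yr

rate = 7.58 m / 251 years = 0.0302 m/yr = 30.2 mm/yr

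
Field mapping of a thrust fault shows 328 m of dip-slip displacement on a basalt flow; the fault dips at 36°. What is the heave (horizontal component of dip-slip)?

265 m

heave = dip-slip × cos(dip) = 328 m × cos(36°) = 265 m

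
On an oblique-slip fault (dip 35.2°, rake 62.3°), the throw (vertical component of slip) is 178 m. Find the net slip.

dip-slip = throw / sin(dip) = 178 / sin(35.2°) = 308.8 m
net slip = dip-slip / sin(rake) = 308.8 / sin(62.3°) = 349 m

349 m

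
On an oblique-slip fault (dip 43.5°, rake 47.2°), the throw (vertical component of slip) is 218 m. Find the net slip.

432 m

dip-slip = throw / sin(dip) = 218 / sin(43.5°) = 316.7 m
net slip = dip-slip / sin(rake) = 316.7 / sin(47.2°) = 432 m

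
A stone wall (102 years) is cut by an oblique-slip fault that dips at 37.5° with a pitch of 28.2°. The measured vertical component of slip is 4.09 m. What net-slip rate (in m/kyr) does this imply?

dip-slip = throw / sin(dip) = 4.09 / sin(37.5°) = 6.719 m
net slip = dip-slip / sin(rake) = 6.719 / sin(28.2°) = 14.22 m
rate = 14.22 m / 102 years = 0.139 m/yr = 139 m/kyr

139 m/kyr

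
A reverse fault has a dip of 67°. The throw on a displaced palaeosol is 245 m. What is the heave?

heave = throw / tan(dip) = 245 / tan(67°) = 104 m

104 m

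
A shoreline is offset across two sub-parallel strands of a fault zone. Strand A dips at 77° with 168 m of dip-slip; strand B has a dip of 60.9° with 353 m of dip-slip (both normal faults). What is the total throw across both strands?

472 m

throw_A = 168 × sin(77°) = 163.7 m
throw_B = 353 × sin(60.9°) = 308.4 m
total = 163.7 + 308.4 = 472 m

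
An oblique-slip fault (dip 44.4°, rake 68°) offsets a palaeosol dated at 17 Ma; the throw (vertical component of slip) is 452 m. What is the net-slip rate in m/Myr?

dip-slip = throw / sin(dip) = 452 / sin(44.4°) = 646 m
net slip = dip-slip / sin(rake) = 646 / sin(68°) = 696.8 m
rate = 696.8 m / 17 Ma = 0.0000410 m/yr = 41 m/Myr

41 m/Myr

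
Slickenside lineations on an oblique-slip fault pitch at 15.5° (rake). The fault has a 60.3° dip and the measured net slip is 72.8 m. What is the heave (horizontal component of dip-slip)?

dip-slip = net slip × sin(rake) = 72.8 m × sin(15.5°) = 19.45 m
heave = dip-slip × cos(dip) = 19.45 × cos(60.3°) = 9.64 m

9.64 m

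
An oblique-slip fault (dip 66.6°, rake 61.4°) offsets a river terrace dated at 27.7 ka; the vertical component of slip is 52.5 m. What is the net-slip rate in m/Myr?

dip-slip = throw / sin(dip) = 52.5 / sin(66.6°) = 57.20 m
net slip = dip-slip / sin(rake) = 57.20 / sin(61.4°) = 65.15 m
rate = 65.15 m / 27.7 ka = 0.00235 m/yr = 2350 m/Myr

2350 m/Myr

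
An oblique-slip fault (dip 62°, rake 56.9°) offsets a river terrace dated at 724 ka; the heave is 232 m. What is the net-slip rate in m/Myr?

815 m/Myr

dip-slip = heave / cos(dip) = 232 / cos(62°) = 494.2 m
net slip = dip-slip / sin(rake) = 494.2 / sin(56.9°) = 589.9 m
rate = 589.9 m / 724 ka = 0.000815 m/yr = 815 m/Myr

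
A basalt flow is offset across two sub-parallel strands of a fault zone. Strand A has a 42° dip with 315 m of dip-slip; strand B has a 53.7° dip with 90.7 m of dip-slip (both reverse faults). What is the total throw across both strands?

throw_A = 315 × sin(42°) = 210.8 m
throw_B = 90.7 × sin(53.7°) = 73.10 m
total = 210.8 + 73.10 = 284 m

284 m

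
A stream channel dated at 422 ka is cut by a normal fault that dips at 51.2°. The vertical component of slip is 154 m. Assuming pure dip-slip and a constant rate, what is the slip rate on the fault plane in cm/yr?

dip-slip = throw / sin(dip) = 154 m / sin(51.2°) = 197.6 m
rate = 197.6 m / 422 ka = 0.000468 m/yr = 0.0468 cm/yr

0.0468 cm/yr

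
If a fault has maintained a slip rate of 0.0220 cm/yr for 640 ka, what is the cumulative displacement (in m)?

141 m

slip = rate × time = 0.0220 cm/yr × 640 ka = 141 m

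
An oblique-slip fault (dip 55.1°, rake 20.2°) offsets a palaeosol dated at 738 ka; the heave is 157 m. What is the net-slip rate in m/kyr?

dip-slip = heave / cos(dip) = 157 / cos(55.1°) = 274.4 m
net slip = dip-slip / sin(rake) = 274.4 / sin(20.2°) = 794.7 m
rate = 794.7 m / 738 ka = 0.00108 m/yr = 1.08 m/kyr

1.08 m/kyr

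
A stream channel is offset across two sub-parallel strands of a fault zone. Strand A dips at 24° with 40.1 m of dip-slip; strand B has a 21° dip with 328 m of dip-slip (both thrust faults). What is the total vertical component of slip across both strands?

134 m

throw_A = 40.1 × sin(24°) = 16.31 m
throw_B = 328 × sin(21°) = 117.5 m
total = 16.31 + 117.5 = 134 m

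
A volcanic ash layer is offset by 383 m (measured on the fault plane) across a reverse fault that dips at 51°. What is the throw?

throw = dip-slip × sin(dip) = 383 m × sin(51°) = 298 m

298 m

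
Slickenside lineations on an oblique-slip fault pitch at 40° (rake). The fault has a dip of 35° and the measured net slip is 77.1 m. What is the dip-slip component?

49.6 m

dip-slip = net slip × sin(rake) = 77.1 m × sin(40°) = 49.6 m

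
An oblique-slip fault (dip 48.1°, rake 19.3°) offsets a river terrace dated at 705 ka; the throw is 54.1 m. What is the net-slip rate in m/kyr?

0.312 m/kyr

dip-slip = throw / sin(dip) = 54.1 / sin(48.1°) = 72.68 m
net slip = dip-slip / sin(rake) = 72.68 / sin(19.3°) = 219.9 m
rate = 219.9 m / 705 ka = 0.000312 m/yr = 0.312 m/kyr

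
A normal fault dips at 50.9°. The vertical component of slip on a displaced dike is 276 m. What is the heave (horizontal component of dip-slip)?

224 m

heave = throw / tan(dip) = 276 / tan(50.9°) = 224 m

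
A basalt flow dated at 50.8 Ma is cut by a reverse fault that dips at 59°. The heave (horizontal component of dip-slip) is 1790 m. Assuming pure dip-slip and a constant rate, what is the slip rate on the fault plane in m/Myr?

dip-slip = heave / cos(dip) = 1790 m / cos(59°) = 3475 m
rate = 3475 m / 50.8 Ma = 0.0000684 m/yr = 68.4 m/Myr

68.4 m/Myr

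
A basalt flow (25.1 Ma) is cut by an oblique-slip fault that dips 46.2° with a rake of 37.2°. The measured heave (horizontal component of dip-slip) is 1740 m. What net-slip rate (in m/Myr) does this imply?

166 m/Myr

dip-slip = heave / cos(dip) = 1740 / cos(46.2°) = 2514 m
net slip = dip-slip / sin(rake) = 2514 / sin(37.2°) = 4158 m
rate = 4158 m / 25.1 Ma = 0.000166 m/yr = 166 m/Myr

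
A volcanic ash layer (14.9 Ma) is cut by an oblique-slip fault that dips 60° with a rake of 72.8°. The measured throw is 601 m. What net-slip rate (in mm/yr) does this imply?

0.0488 mm/yr

dip-slip = throw / sin(dip) = 601 / sin(60°) = 694 m
net slip = dip-slip / sin(rake) = 694 / sin(72.8°) = 726.5 m
rate = 726.5 m / 14.9 Ma = 0.0000488 m/yr = 0.0488 mm/yr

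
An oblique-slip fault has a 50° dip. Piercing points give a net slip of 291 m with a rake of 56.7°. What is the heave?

156 m

dip-slip = net slip × sin(rake) = 291 m × sin(56.7°) = 243.2 m
heave = dip-slip × cos(dip) = 243.2 × cos(50°) = 156 m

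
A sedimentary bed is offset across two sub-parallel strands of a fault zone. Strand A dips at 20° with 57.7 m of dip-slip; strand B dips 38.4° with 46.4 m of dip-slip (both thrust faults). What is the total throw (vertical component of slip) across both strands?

48.6 m

throw_A = 57.7 × sin(20°) = 19.73 m
throw_B = 46.4 × sin(38.4°) = 28.82 m
total = 19.73 + 28.82 = 48.6 m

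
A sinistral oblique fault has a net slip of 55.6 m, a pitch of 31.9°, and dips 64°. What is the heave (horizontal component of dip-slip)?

dip-slip = net slip × sin(rake) = 55.6 m × sin(31.9°) = 29.38 m
heave = dip-slip × cos(dip) = 29.38 × cos(64°) = 12.9 m

12.9 m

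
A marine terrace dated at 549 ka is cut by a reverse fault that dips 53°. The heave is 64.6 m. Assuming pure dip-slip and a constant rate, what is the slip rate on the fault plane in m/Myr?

196 m/Myr

dip-slip = heave / cos(dip) = 64.6 m / cos(53°) = 107.3 m
rate = 107.3 m / 549 ka = 0.000196 m/yr = 196 m/Myr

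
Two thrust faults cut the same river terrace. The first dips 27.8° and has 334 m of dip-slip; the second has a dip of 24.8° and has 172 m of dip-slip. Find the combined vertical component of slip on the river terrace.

throw_A = 334 × sin(27.8°) = 155.8 m
throw_B = 172 × sin(24.8°) = 72.15 m
total = 155.8 + 72.15 = 228 m

228 m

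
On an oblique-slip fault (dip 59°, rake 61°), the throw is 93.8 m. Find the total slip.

dip-slip = throw / sin(dip) = 93.8 / sin(59°) = 109.4 m
net slip = dip-slip / sin(rake) = 109.4 / sin(61°) = 125 m

125 m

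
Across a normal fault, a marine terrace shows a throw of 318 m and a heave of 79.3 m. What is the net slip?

net slip = √(throw² + heave²) = √(318² + 79.3²) = 328 m

328 m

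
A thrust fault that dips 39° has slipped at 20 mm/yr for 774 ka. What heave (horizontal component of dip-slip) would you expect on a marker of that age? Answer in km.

dip-slip = rate × time = 20 mm/yr × 774 ka = 15480 m
heave = dip-slip × cos(dip) = 15480 × cos(39°) = 12000 m = 12 km

12 km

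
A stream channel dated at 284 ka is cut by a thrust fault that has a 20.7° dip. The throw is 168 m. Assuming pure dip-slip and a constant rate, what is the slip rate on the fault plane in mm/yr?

dip-slip = throw / sin(dip) = 168 m / sin(20.7°) = 475.3 m
rate = 475.3 m / 284 ka = 0.00167 m/yr = 1.67 mm/yr

1.67 mm/yr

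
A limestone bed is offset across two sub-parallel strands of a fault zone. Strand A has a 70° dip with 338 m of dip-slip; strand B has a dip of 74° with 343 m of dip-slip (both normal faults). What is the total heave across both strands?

heave_A = 338 × cos(70°) = 115.6 m
heave_B = 343 × cos(74°) = 94.54 m
total = 115.6 + 94.54 = 210 m

210 m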